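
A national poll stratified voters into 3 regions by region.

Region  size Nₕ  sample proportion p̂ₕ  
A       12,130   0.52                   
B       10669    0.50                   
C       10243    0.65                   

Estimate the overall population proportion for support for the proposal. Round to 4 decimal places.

Wₕ = Nₕ/N with N = 33042: 0.3671, 0.3229, 0.3100.
p̂_st = 0.3671·0.52 + 0.3229·0.50 + 0.3100·0.65 ≈ 0.553842... → 0.5538.

0.5538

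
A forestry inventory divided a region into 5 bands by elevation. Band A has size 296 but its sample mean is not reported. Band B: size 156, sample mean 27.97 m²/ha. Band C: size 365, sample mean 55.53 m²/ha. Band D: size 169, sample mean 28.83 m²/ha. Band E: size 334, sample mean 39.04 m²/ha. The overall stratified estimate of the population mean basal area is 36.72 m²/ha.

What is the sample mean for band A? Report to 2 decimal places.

N = 296 + 156 + 365 + 169 + 334 = 1320.
Overall total = μ·N = 36.72·1320 = 48470.4.
Subtract the known strata: 156·27.97 + 365·55.53 + 169·28.83 + 334·39.04 = 42543.4.
Remaining total for band A: 48470.4 − 42543.4 = 5927.
Divide by its size: 5927 / 296 = 20.0236... → 20.02.

20.02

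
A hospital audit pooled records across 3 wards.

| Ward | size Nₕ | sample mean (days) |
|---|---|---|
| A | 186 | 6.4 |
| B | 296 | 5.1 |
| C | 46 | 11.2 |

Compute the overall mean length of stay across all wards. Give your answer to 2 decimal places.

6.09

N = 186 + 296 + 46 = 528.
Weight each subgroup mean by Nₕ/N and sum.
Σ Nₕx̄ₕ = 186·6.4 + 296·5.1 + 46·11.2 = 1190.4 + 1509.6 + 515.2 = 3215.2.
Divide by N: 3215.2 / 528 = 6.0894... → 6.09.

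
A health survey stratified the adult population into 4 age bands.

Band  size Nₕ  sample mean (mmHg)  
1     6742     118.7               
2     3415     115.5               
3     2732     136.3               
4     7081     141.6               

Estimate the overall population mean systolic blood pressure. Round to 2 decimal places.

128.68

N = 19970; weights Wₕ = Nₕ/N = (0.3376, 0.1710, 0.1368, 0.3546).
x̄_st = Σ Wₕ·x̄ₕ = 0.3376·118.7 + 0.1710·115.5 + 0.1368·136.3 + 0.3546·141.6 ≈ 128.6805...
→ 128.68.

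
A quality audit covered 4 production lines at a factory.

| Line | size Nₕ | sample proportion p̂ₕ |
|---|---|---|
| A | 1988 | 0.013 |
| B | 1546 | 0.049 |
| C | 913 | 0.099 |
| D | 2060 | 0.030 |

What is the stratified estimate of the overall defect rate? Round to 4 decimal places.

0.0390

Wₕ = Nₕ/N with N = 6507: 0.3055, 0.2376, 0.1403, 0.3166.
p̂_st = 0.3055·0.013 + 0.2376·0.049 + 0.1403·0.099 + 0.3166·0.030 ≈ 0.039002... → 0.0390.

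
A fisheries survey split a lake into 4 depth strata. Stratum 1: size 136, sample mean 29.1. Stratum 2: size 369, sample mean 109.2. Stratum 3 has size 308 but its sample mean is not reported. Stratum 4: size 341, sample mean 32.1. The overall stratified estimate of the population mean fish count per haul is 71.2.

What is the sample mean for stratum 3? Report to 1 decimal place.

N = 136 + 369 + 308 + 341 = 1154.
Overall total = μ·N = 71.2·1154 = 82164.8.
Subtract the known strata: 136·29.1 + 369·109.2 + 341·32.1 = 55198.5.
Remaining total for stratum 3: 82164.8 − 55198.5 = 26966.3.
Divide by its size: 26966.3 / 308 = 87.553... → 87.6.

87.6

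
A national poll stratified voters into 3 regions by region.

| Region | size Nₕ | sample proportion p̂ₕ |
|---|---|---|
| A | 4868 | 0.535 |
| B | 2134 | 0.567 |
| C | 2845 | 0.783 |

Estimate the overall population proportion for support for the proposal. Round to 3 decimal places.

N = 4868 + 2134 + 2845 = 9847.
Overall proportion = Σ (Nₕ/N)·p̂ₕ.
Σ Nₕp̂ₕ = 2604.38 + 1209.978 + 2227.635 = 6041.993.
6041.993 / 9847 = 0.61359... → 0.614.

0.614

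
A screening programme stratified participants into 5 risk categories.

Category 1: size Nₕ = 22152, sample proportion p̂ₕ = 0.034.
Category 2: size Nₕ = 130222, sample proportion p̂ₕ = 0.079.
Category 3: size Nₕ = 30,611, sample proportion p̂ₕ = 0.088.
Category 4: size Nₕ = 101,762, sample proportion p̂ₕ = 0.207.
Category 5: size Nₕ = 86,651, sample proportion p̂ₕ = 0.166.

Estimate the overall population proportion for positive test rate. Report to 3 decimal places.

0.132

Wₕ = Nₕ/N with N = 371398: 0.0596, 0.3506, 0.0824, 0.2740, 0.2333.
p̂_st = 0.0596·0.034 + 0.3506·0.079 + 0.0824·0.088 + 0.2740·0.207 + 0.2333·0.166 ≈ 0.13243... → 0.132.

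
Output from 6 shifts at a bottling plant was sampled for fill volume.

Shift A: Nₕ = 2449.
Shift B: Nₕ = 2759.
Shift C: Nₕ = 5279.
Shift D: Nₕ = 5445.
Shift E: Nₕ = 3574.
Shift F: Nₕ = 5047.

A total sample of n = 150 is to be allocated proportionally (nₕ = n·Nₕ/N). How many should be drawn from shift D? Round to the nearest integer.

33

Share of shift D = 5445/24553 = 0.22177.
Allocate 150 × 0.22177 = 33.265... → 33.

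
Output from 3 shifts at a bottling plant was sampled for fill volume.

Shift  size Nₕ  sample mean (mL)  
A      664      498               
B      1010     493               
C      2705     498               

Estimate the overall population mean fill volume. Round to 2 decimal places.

x̄_st = (Σ Nₕx̄ₕ) / (Σ Nₕ) = (664·498 + 1010·493 + 2705·498) / 4379
= 2175692 / 4379 = 496.8468... → 496.85.

496.85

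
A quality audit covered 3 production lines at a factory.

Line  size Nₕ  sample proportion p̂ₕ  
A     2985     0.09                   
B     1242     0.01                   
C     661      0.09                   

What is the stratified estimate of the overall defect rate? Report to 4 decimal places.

N = 2985 + 1242 + 661 = 4888.
Overall proportion = Σ (Nₕ/N)·p̂ₕ.
Σ Nₕp̂ₕ = 268.65 + 12.42 + 59.49 = 340.56.
340.56 / 4888 = 0.069673... → 0.0697.

0.0697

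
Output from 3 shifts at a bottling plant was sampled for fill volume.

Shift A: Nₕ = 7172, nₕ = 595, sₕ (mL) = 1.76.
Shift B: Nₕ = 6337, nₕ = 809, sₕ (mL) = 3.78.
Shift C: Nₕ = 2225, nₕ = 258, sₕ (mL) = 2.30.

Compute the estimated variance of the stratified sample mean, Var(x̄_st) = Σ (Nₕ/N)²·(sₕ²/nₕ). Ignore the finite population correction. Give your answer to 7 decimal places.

N = 15734. Term for each stratum: Wₕ²sₕ²/nₕ.
Var(x̄_st) = 0.0010817095 + 0.0028649972 + 0.0004100320 = 0.0043567386 → 0.0043567.

0.0043567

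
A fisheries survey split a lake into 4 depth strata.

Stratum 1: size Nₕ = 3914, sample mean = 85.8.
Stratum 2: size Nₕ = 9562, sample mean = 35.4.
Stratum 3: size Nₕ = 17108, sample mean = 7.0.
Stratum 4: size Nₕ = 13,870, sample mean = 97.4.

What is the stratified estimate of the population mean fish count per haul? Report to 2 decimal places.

48.25

N = 44454; weights Wₕ = Nₕ/N = (0.0880, 0.2151, 0.3848, 0.3120).
x̄_st = Σ Wₕ·x̄ₕ = 0.0880·85.8 + 0.2151·35.4 + 0.3848·7.0 + 0.3120·97.4 ≈ 48.2524...
→ 48.25.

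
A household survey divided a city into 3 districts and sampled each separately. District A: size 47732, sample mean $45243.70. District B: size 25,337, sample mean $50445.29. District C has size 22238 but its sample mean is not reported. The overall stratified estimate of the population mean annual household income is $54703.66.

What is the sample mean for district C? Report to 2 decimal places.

79860.47

Σ Nₕx̄ₕ = N·μ, so 22238·x̄_C = 95307·54703.66 − (47732·45243.70 + 25337·50445.29).
= 5213641723.62 − 3437704601.13 = 1775937122.49.
x̄_C = 1775937122.49 / 22238 = 79860.4696... → 79860.47.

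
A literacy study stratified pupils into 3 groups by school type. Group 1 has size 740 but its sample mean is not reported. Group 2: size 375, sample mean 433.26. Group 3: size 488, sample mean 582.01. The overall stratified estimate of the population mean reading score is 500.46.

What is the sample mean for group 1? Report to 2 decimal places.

N = 740 + 375 + 488 = 1603.
Overall total = μ·N = 500.46·1603 = 802237.38.
Subtract the known strata: 375·433.26 + 488·582.01 = 446493.38.
Remaining total for group 1: 802237.38 − 446493.38 = 355744.
Divide by its size: 355744 / 740 = 480.7351... → 480.74.

480.74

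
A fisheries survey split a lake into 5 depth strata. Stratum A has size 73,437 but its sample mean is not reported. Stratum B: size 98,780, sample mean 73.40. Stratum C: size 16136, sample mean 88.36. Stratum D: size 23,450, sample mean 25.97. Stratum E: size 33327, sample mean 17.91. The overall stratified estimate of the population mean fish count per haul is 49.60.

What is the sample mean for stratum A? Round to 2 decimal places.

Σ Nₕx̄ₕ = N·μ, so 73437·x̄_A = 245130·49.60 − (98780·73.40 + 16136·88.36 + 23450·25.97 + 33327·17.91).
= 12158448 − 9882112.03 = 2276335.97.
x̄_A = 2276335.97 / 73437 = 30.9971... → 31.00.

31.00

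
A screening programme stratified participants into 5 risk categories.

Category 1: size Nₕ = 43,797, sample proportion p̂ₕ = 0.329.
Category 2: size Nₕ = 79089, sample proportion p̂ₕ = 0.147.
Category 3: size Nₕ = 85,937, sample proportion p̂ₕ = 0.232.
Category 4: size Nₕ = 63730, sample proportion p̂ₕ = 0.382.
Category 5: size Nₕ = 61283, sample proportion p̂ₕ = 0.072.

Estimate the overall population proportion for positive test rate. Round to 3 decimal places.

N = 43797 + 79089 + 85937 + 63730 + 61283 = 333836.
Overall proportion = Σ (Nₕ/N)·p̂ₕ.
Σ Nₕp̂ₕ = 14409.213 + 11626.083 + 19937.384 + 24344.86 + 4412.376 = 74729.916.
74729.916 / 333836 = 0.22385... → 0.224.

0.224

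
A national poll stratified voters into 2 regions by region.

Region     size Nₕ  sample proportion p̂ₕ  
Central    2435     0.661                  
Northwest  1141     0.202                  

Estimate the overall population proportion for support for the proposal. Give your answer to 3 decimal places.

Wₕ = Nₕ/N with N = 3576: 0.6809, 0.3191.
p̂_st = 0.6809·0.661 + 0.3191·0.202 ≈ 0.51455... → 0.515.

0.515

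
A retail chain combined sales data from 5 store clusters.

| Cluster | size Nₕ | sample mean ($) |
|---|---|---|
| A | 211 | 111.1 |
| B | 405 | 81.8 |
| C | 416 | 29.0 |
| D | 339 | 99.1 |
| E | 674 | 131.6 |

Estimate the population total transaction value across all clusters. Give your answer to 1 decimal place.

Population total = Σ Nₕ·x̄ₕ (each stratum's size times its mean).
211·111.1 + 405·81.8 + 416·29.0 + 339·99.1 + 674·131.6 = 23442.1 + 33129 + 12064 + 33594.9 + 88698.4 = 190928.4.

190928.4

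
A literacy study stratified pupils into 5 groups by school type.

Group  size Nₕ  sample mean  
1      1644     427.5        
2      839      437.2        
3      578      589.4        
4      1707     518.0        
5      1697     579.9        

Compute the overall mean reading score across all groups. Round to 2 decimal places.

507.13

N = 6465; weights Wₕ = Nₕ/N = (0.2543, 0.1298, 0.0894, 0.2640, 0.2625).
x̄_st = Σ Wₕ·x̄ₕ = 0.2543·427.5 + 0.1298·437.2 + 0.0894·589.4 + 0.2640·518.0 + 0.2625·579.9 ≈ 507.1323...
→ 507.13.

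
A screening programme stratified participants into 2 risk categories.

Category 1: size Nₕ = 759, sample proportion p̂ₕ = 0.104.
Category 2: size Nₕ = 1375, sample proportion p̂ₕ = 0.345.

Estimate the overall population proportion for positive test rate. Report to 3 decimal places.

0.259

Wₕ = Nₕ/N with N = 2134: 0.3557, 0.6443.
p̂_st = 0.3557·0.104 + 0.6443·0.345 ≈ 0.25928... → 0.259.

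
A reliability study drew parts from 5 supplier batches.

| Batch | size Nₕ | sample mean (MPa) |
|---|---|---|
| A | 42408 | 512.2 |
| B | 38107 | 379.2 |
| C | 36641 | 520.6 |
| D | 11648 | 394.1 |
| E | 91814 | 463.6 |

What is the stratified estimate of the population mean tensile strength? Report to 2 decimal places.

464.16

x̄_st = (Σ Nₕx̄ₕ) / (Σ Nₕ) = (42408·512.2 + 38107·379.2 + 36641·520.6 + 11648·394.1 + 91814·463.6) / 220618
= 102402303.8 / 220618 = 464.1611... → 464.16.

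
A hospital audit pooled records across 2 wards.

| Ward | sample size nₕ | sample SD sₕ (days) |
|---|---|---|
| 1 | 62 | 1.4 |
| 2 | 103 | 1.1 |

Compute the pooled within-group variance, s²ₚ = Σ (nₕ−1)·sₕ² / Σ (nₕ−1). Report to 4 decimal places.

1.4907

Degrees of freedom: 61 + 102 = 163.
Σ(nₕ−1)sₕ² = 61·1.96 + 102·1.21 = 242.98.
s²ₚ = 242.98 / 163 = 1.490675... → 1.4907.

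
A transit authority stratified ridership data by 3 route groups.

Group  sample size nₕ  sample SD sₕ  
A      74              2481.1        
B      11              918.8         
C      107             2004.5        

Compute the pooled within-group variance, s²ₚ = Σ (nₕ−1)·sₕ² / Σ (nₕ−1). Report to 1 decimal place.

4675818.3

A: (74−1)·2481.1² = 73·6155857.21 = 449377576.33
B: (11−1)·918.8² = 10·844193.44 = 8441934.4
C: (107−1)·2004.5² = 106·4018020.25 = 425910146.5
Numerator = 883729657.23; denominator = Σ(nₕ−1) = 189.
s²ₚ = 883729657.23/189 = 4675818.292... → 4675818.3.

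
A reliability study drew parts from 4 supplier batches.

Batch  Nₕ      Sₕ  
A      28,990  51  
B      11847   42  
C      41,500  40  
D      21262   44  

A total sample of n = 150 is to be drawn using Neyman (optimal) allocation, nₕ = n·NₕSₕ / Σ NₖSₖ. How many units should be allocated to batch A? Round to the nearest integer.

49

A: NₕSₕ = 28990·51 = 1478490
B: NₕSₕ = 11847·42 = 497574
C: NₕSₕ = 41500·40 = 1660000
D: NₕSₕ = 21262·44 = 935528
Σ NₕSₕ = 4571592.
n_A = 150·1478490/4571592 = 48.511... → 49.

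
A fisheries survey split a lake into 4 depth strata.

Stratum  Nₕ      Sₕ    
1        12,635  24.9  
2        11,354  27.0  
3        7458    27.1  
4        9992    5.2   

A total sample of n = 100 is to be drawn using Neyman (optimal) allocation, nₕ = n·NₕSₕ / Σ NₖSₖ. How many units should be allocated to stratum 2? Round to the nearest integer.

35

1: NₕSₕ = 12635·24.9 = 314611.5
2: NₕSₕ = 11354·27.0 = 306558
3: NₕSₕ = 7458·27.1 = 202111.8
4: NₕSₕ = 9992·5.2 = 51958.4
Σ NₕSₕ = 875239.7.
n_2 = 100·306558/875239.7 = 35.026... → 35.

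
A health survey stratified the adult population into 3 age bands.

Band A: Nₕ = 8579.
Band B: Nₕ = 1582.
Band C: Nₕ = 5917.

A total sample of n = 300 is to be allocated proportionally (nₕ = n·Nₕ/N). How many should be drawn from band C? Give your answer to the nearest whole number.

Share of band C = 5917/16078 = 0.36802.
Allocate 300 × 0.36802 = 110.406... → 110.

110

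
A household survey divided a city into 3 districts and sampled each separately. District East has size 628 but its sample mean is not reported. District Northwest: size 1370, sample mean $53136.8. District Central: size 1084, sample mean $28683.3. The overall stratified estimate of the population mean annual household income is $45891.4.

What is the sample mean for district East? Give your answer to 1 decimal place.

59788.5

Σ Nₕx̄ₕ = N·μ, so 628·x̄_East = 3082·45891.4 − (1370·53136.8 + 1084·28683.3).
= 141437294.8 − 103890113.2 = 37547181.6.
x̄_East = 37547181.6 / 628 = 59788.506... → 59788.5.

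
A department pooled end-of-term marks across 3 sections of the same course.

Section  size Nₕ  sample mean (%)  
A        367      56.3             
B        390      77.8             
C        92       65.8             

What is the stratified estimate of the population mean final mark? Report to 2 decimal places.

N = 367 + 390 + 92 = 849.
Weight each subgroup mean by Nₕ/N and sum.
Σ Nₕx̄ₕ = 367·56.3 + 390·77.8 + 92·65.8 = 20662.1 + 30342 + 6053.6 = 57057.7.
Divide by N: 57057.7 / 849 = 67.2058... → 67.21.

67.21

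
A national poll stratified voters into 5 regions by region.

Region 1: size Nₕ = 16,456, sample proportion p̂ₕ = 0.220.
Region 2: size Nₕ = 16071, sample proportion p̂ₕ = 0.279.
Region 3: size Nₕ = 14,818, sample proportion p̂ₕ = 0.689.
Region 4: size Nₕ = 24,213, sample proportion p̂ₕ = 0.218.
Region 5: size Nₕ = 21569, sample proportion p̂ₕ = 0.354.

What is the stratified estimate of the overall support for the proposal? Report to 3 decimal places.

0.335

Wₕ = Nₕ/N with N = 93127: 0.1767, 0.1726, 0.1591, 0.2600, 0.2316.
p̂_st = 0.1767·0.220 + 0.1726·0.279 + 0.1591·0.689 + 0.2600·0.218 + 0.2316·0.354 ≈ 0.33532... → 0.335.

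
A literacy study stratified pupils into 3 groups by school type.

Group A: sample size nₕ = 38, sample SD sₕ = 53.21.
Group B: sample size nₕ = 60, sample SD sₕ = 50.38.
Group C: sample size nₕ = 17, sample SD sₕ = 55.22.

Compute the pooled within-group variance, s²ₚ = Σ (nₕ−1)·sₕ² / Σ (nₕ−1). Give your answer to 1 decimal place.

A: (38−1)·53.21² = 37·2831.3041 = 104758.2517
B: (60−1)·50.38² = 59·2538.1444 = 149750.5196
C: (17−1)·55.22² = 16·3049.2484 = 48787.9744
Numerator = 303296.7457; denominator = Σ(nₕ−1) = 112.
s²ₚ = 303296.7457/112 = 2708.007... → 2708.0.

2708.0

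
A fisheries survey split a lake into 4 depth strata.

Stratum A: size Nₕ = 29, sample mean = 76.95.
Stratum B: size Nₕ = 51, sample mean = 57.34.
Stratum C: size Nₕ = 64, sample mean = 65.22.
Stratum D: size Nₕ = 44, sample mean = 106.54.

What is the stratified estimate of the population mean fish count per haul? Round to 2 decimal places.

74.56

N = 29 + 51 + 64 + 44 = 188.
The stratified mean weights each stratum mean by its population share Nₕ/N.
Σ Nₕx̄ₕ = 29·76.95 + 51·57.34 + 64·65.22 + 44·106.54 = 2231.55 + 2924.34 + 4174.08 + 4687.76 = 14017.73.
Divide by N: 14017.73 / 188 = 74.5624... → 74.56.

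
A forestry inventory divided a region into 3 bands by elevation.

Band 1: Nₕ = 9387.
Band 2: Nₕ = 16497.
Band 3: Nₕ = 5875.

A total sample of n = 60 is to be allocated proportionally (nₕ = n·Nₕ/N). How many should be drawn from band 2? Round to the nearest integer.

31

N = 9387 + 16497 + 5875 = 31759.
n_2 = 60·16497/31759 = 31.167... → 31.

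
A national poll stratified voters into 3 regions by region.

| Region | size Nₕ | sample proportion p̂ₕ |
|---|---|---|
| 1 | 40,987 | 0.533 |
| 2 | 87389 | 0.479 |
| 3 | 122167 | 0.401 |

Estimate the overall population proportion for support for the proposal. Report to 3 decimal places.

0.450

N = 40987 + 87389 + 122167 = 250543.
Overall proportion = Σ (Nₕ/N)·p̂ₕ.
Σ Nₕp̂ₕ = 21846.071 + 41859.331 + 48988.967 = 112694.369.
112694.369 / 250543 = 0.44980... → 0.450.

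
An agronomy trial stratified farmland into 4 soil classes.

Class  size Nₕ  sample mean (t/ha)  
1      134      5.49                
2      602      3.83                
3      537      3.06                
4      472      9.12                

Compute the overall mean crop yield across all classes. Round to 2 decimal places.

5.15

x̄_st = (Σ Nₕx̄ₕ) / (Σ Nₕ) = (134·5.49 + 602·3.83 + 537·3.06 + 472·9.12) / 1745
= 8989.18 / 1745 = 5.1514... → 5.15.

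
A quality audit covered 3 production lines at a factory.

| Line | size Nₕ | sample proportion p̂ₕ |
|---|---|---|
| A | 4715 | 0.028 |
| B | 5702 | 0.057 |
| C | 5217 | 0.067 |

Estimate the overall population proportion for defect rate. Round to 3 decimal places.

N = 4715 + 5702 + 5217 = 15634.
Overall proportion = Σ (Nₕ/N)·p̂ₕ.
Σ Nₕp̂ₕ = 132.02 + 325.014 + 349.539 = 806.573.
806.573 / 15634 = 0.05159... → 0.052.

0.052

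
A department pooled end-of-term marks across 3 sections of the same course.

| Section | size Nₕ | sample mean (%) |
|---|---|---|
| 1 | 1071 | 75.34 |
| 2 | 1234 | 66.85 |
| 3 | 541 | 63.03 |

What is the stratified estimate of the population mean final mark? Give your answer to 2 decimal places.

69.32

x̄_st = (Σ Nₕx̄ₕ) / (Σ Nₕ) = (1071·75.34 + 1234·66.85 + 541·63.03) / 2846
= 197281.27 / 2846 = 69.3188... → 69.32.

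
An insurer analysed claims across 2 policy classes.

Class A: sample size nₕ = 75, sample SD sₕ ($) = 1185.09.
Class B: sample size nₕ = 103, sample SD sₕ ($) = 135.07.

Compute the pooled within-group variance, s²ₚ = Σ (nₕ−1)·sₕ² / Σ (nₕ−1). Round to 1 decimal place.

601075.6

A: (75−1)·1185.09² = 74·1404438.3081 = 103928434.7994
B: (103−1)·135.07² = 102·18243.9049 = 1860878.2998
Numerator = 105789313.0992; denominator = Σ(nₕ−1) = 176.
s²ₚ = 105789313.0992/176 = 601075.643... → 601075.6.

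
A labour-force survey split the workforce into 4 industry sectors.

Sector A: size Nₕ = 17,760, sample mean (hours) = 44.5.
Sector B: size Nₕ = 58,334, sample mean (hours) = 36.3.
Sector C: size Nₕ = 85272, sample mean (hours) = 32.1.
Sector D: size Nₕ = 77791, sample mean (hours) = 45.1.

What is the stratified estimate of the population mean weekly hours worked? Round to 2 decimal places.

38.27

N = 17760 + 58334 + 85272 + 77791 = 239157.
The stratified mean weights each stratum mean by its population share Nₕ/N.
Σ Nₕx̄ₕ = 17760·44.5 + 58334·36.3 + 85272·32.1 + 77791·45.1 = 790320 + 2117524.2 + 2737231.2 + 3508374.1 = 9153449.5.
Divide by N: 9153449.5 / 239157 = 38.2738... → 38.27.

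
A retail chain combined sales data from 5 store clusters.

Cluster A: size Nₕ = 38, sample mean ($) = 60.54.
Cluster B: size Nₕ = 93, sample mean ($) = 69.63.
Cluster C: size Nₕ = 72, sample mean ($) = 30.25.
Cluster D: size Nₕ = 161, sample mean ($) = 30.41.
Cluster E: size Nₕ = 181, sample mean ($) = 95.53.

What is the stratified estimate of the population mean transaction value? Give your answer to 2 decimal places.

60.81

N = 545; weights Wₕ = Nₕ/N = (0.0697, 0.1706, 0.1321, 0.2954, 0.3321).
x̄_st = Σ Wₕ·x̄ₕ = 0.0697·60.54 + 0.1706·69.63 + 0.1321·30.25 + 0.2954·30.41 + 0.3321·95.53 ≈ 60.8093...
→ 60.81.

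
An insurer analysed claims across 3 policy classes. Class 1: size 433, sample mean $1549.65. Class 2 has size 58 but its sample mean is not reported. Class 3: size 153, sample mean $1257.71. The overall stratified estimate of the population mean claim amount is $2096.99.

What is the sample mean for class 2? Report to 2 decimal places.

8397.13

N = 433 + 58 + 153 = 644.
Overall total = μ·N = 2096.99·644 = 1350461.56.
Subtract the known strata: 433·1549.65 + 153·1257.71 = 863428.08.
Remaining total for class 2: 1350461.56 − 863428.08 = 487033.48.
Divide by its size: 487033.48 / 58 = 8397.1290... → 8397.13.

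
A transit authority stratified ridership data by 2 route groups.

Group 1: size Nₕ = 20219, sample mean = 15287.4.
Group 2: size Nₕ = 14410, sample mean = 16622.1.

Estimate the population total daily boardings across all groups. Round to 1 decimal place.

548620401.6

1: 20219·15287.4 = 309095940.6
2: 14410·16622.1 = 239524461
τ̂ = Σ Nₕx̄ₕ = 548620401.6.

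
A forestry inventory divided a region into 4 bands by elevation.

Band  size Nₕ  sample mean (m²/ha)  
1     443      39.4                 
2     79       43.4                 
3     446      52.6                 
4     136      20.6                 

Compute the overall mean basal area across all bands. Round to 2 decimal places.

N = 443 + 79 + 446 + 136 = 1104.
The stratified mean weights each stratum mean by its population share Nₕ/N.
Σ Nₕx̄ₕ = 443·39.4 + 79·43.4 + 446·52.6 + 136·20.6 = 17454.2 + 3428.6 + 23459.6 + 2801.6 = 47144.
Divide by N: 47144 / 1104 = 42.7029... → 42.70.

42.70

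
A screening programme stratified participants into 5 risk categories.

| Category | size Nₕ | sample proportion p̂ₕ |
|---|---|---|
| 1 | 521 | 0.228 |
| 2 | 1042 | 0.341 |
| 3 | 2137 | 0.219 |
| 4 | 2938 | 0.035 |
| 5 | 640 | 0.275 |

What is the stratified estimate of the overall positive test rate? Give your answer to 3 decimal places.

N = 521 + 1042 + 2137 + 2938 + 640 = 7278.
Overall proportion = Σ (Nₕ/N)·p̂ₕ.
Σ Nₕp̂ₕ = 118.788 + 355.322 + 468.003 + 102.83 + 176 = 1220.943.
1220.943 / 7278 = 0.16776... → 0.168.

0.168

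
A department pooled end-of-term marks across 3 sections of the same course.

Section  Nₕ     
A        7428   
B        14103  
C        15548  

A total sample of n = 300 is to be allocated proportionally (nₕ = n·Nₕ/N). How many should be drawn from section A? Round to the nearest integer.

N = 7428 + 14103 + 15548 = 37079.
n_A = 300·7428/37079 = 60.099... → 60.

60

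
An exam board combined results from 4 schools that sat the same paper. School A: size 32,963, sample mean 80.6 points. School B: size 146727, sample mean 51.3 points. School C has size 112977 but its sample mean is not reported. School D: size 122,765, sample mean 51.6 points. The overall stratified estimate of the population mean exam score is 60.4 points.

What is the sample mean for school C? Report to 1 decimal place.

75.9

N = 32963 + 146727 + 112977 + 122765 = 415432.
Overall total = μ·N = 60.4·415432 = 25092092.8.
Subtract the known strata: 32963·80.6 + 146727·51.3 + 122765·51.6 = 16518586.9.
Remaining total for school C: 25092092.8 − 16518586.9 = 8573505.9.
Divide by its size: 8573505.9 / 112977 = 75.887... → 75.9.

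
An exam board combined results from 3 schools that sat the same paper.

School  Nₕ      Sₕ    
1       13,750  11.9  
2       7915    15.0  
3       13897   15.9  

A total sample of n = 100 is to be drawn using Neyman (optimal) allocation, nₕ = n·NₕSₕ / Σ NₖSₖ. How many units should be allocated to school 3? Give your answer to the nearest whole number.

44

Σ NₕSₕ = 13750·11.9 + 7915·15.0 + 13897·15.9 = 503312.3.
Share for 3: 220962.3/503312.3 = 0.43902.
n_3 = 100 × 0.43902 = 43.902... → 44.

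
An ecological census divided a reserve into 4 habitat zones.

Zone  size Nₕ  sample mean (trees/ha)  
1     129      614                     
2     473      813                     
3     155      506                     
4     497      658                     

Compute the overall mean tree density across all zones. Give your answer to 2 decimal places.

x̄_st = (Σ Nₕx̄ₕ) / (Σ Nₕ) = (129·614 + 473·813 + 155·506 + 497·658) / 1254
= 869211 / 1254 = 693.1507... → 693.15.

693.15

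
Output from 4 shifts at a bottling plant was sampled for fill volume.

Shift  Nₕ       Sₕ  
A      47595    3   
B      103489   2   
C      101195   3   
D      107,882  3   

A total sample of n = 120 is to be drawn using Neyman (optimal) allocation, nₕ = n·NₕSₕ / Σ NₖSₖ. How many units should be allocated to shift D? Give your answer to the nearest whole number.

Σ NₕSₕ = 47595·3 + 103489·2 + 101195·3 + 107882·3 = 976994.
Share for D: 323646/976994 = 0.33127.
n_D = 120 × 0.33127 = 39.752... → 40.

40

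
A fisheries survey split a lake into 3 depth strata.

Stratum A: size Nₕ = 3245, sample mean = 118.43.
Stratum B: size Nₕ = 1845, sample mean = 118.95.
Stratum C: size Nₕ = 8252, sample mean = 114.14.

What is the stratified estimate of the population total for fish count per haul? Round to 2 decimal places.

Estimate total by summing Nₕ·x̄ₕ over strata.
3245·118.43 + 1845·118.95 + 8252·114.14 = 384305.35 + 219462.75 + 941883.28 = 1545651.38.

1545651.38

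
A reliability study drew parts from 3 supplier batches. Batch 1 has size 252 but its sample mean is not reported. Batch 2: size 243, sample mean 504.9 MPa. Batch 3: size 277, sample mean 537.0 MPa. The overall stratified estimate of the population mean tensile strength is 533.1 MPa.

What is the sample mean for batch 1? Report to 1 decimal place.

N = 252 + 243 + 277 = 772.
Overall total = μ·N = 533.1·772 = 411553.2.
Subtract the known strata: 243·504.9 + 277·537.0 = 271439.7.
Remaining total for batch 1: 411553.2 − 271439.7 = 140113.5.
Divide by its size: 140113.5 / 252 = 556.006... → 556.0.

556.0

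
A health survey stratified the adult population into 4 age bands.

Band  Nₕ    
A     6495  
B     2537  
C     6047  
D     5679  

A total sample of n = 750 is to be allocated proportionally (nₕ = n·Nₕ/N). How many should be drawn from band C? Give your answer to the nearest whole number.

Share of band C = 6047/20758 = 0.29131.
Allocate 750 × 0.29131 = 218.482... → 218.

218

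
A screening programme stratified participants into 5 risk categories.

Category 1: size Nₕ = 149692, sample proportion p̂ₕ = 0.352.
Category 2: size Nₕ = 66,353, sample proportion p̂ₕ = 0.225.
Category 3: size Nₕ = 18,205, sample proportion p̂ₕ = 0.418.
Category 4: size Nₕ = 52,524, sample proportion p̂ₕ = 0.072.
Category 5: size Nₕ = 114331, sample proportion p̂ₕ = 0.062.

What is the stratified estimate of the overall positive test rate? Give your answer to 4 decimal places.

0.2147

N = 149692 + 66353 + 18205 + 52524 + 114331 = 401105.
Overall proportion = Σ (Nₕ/N)·p̂ₕ.
Σ Nₕp̂ₕ = 52691.584 + 14929.425 + 7609.69 + 3781.728 + 7088.522 = 86100.949.
86100.949 / 401105 = 0.214659... → 0.2147.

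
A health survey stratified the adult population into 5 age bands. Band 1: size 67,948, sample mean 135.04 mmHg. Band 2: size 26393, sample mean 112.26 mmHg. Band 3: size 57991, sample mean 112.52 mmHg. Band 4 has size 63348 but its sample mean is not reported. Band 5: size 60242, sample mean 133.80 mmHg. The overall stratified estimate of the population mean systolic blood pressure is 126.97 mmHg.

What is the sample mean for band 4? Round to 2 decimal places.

131.18

N = 67948 + 26393 + 57991 + 63348 + 60242 = 275922.
Overall total = μ·N = 126.97·275922 = 35033816.34.
Subtract the known strata: 67948·135.04 + 26393·112.26 + 57991·112.52 + 60242·133.80 = 26724103.02.
Remaining total for band 4: 35033816.34 − 26724103.02 = 8309713.32.
Divide by its size: 8309713.32 / 63348 = 131.1756... → 131.18.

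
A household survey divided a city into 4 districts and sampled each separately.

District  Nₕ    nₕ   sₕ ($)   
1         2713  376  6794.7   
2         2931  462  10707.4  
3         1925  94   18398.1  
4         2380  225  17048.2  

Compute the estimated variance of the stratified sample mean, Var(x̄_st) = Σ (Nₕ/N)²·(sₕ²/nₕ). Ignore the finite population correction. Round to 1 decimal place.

N = 9949. Term for each stratum: Wₕ²sₕ²/nₕ.
Var(x̄_st) = 9130.4767 + 21537.6767 + 134809.5635 + 73921.3003 = 239399.0172 → 239399.0.

239399.0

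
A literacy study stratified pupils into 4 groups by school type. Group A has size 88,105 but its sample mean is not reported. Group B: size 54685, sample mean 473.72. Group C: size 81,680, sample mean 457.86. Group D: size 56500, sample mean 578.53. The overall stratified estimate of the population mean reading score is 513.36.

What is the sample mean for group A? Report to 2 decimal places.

Σ Nₕx̄ₕ = N·μ, so 88105·x̄_A = 280970·513.36 − (54685·473.72 + 81680·457.86 + 56500·578.53).
= 144238759.2 − 95990328 = 48248431.2.
x̄_A = 48248431.2 / 88105 = 547.6242... → 547.62.

547.62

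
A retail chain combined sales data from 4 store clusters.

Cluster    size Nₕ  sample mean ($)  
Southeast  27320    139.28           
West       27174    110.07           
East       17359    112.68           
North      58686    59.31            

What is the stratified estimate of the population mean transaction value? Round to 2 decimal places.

93.71

N = 130539; weights Wₕ = Nₕ/N = (0.2093, 0.2082, 0.1330, 0.4496).
x̄_st = Σ Wₕ·x̄ₕ = 0.2093·139.28 + 0.2082·110.07 + 0.1330·112.68 + 0.4496·59.31 ≈ 93.7103...
→ 93.71.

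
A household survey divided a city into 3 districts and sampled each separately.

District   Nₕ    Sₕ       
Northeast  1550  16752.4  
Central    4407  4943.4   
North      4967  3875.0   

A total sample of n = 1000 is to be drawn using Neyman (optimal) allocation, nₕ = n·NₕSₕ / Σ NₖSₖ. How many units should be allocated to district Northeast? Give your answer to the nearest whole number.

Σ NₕSₕ = 1550·16752.4 + 4407·4943.4 + 4967·3875.0 = 66998908.8.
Share for Northeast: 25966220/66998908.8 = 0.38756.
n_Northeast = 1000 × 0.38756 = 387.562... → 388.

388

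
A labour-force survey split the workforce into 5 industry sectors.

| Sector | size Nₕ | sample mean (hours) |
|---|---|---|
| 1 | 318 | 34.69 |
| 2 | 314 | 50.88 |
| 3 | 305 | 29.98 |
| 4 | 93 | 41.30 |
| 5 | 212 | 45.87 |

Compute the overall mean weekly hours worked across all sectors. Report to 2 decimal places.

x̄_st = (Σ Nₕx̄ₕ) / (Σ Nₕ) = (318·34.69 + 314·50.88 + 305·29.98 + 93·41.30 + 212·45.87) / 1242
= 49716.98 / 1242 = 40.0298... → 40.03.

40.03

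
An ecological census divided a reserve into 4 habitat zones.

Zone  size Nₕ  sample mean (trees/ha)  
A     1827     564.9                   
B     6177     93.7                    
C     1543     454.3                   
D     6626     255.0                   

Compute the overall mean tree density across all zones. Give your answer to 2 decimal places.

x̄_st = (Σ Nₕx̄ₕ) / (Σ Nₕ) = (1827·564.9 + 6177·93.7 + 1543·454.3 + 6626·255.0) / 16173
= 4001472.1 / 16173 = 247.4168... → 247.42.

247.42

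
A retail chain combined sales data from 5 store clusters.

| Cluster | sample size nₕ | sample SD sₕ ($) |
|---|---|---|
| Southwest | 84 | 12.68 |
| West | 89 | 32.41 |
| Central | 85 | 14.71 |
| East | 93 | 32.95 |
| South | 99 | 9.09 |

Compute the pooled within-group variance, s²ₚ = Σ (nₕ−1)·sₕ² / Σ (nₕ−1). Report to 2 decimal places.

521.21

Southwest: (84−1)·12.68² = 83·160.7824 = 13344.9392
West: (89−1)·32.41² = 88·1050.4081 = 92435.9128
Central: (85−1)·14.71² = 84·216.3841 = 18176.2644
East: (93−1)·32.95² = 92·1085.7025 = 99884.63
South: (99−1)·9.09² = 98·82.6281 = 8097.5538
Numerator = 231939.3002; denominator = Σ(nₕ−1) = 445.
s²ₚ = 231939.3002/445 = 521.2119... → 521.21.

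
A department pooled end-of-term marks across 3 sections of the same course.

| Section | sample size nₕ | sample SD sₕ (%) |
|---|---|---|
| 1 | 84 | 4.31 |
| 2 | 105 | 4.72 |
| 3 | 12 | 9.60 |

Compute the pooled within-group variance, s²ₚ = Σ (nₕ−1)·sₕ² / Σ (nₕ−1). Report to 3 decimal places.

24.609

Degrees of freedom: 83 + 104 + 11 = 198.
Σ(nₕ−1)sₕ² = 83·18.5761 + 104·22.2784 + 11·92.16 = 4872.5299.
s²ₚ = 4872.5299 / 198 = 24.60874... → 24.609.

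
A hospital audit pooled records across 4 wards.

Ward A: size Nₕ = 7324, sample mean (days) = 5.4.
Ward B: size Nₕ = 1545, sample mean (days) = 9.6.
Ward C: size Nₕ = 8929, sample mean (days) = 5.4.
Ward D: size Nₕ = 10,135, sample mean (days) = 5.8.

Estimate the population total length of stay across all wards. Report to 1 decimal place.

Estimate total by summing Nₕ·x̄ₕ over strata.
7324·5.4 + 1545·9.6 + 8929·5.4 + 10135·5.8 = 39549.6 + 14832 + 48216.6 + 58783 = 161381.2.

161381.2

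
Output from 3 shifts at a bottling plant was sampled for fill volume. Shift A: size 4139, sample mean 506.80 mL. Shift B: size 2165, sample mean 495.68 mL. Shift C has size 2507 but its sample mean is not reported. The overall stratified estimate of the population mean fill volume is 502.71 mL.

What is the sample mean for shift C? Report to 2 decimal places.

502.03

Σ Nₕx̄ₕ = N·μ, so 2507·x̄_C = 8811·502.71 − (4139·506.80 + 2165·495.68).
= 4429377.81 − 3170792.4 = 1258585.41.
x̄_C = 1258585.41 / 2507 = 502.0285... → 502.03.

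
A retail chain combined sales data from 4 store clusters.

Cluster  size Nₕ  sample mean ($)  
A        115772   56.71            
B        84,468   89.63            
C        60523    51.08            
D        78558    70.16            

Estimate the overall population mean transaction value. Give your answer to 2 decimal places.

67.01

N = 115772 + 84468 + 60523 + 78558 = 339321.
The stratified mean weights each stratum mean by its population share Nₕ/N.
Σ Nₕx̄ₕ = 115772·56.71 + 84468·89.63 + 60523·51.08 + 78558·70.16 = 6565430.12 + 7570866.84 + 3091514.84 + 5511629.28 = 22739441.08.
Divide by N: 22739441.08 / 339321 = 67.0145... → 67.01.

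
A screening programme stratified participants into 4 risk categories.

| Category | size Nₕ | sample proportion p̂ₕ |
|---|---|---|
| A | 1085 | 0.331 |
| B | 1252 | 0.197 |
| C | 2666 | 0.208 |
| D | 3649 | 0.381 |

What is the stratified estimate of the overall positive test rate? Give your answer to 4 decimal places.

0.2948

N = 1085 + 1252 + 2666 + 3649 = 8652.
Overall proportion = Σ (Nₕ/N)·p̂ₕ.
Σ Nₕp̂ₕ = 359.135 + 246.644 + 554.528 + 1390.269 = 2550.576.
2550.576 / 8652 = 0.294796... → 0.2948.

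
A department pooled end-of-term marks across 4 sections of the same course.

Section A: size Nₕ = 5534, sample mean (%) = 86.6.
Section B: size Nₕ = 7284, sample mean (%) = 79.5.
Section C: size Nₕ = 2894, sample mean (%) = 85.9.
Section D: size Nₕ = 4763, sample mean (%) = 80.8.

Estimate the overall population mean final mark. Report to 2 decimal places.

x̄_st = (Σ Nₕx̄ₕ) / (Σ Nₕ) = (5534·86.6 + 7284·79.5 + 2894·85.9 + 4763·80.8) / 20475
= 1691767.4 / 20475 = 82.6260... → 82.63.

82.63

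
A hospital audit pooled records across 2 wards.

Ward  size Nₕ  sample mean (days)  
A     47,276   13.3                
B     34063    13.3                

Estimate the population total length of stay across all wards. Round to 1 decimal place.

Population total = Σ Nₕ·x̄ₕ (each stratum's size times its mean).
47276·13.3 + 34063·13.3 = 628770.8 + 453037.9 = 1081808.7.

1081808.7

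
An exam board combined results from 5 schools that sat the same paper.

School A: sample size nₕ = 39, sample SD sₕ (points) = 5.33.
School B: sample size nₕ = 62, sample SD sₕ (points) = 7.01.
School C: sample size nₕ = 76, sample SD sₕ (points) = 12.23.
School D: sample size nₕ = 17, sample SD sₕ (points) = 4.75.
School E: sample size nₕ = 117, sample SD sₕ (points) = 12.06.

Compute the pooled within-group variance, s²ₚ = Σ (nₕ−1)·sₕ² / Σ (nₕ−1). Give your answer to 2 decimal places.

106.30

A: (39−1)·5.33² = 38·28.4089 = 1079.5382
B: (62−1)·7.01² = 61·49.1401 = 2997.5461
C: (76−1)·12.23² = 75·149.5729 = 11217.9675
D: (17−1)·4.75² = 16·22.5625 = 361
E: (117−1)·12.06² = 116·145.4436 = 16871.4576
Numerator = 32527.5094; denominator = Σ(nₕ−1) = 306.
s²ₚ = 32527.5094/306 = 106.2991... → 106.30.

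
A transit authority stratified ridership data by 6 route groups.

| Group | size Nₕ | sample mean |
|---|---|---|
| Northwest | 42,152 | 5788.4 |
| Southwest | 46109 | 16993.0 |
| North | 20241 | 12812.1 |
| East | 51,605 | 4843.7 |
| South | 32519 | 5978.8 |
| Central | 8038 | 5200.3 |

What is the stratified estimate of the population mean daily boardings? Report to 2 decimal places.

N = 42152 + 46109 + 20241 + 51605 + 32519 + 8038 = 200664.
Overall mean = Σ (Nₕ/N)·x̄ₕ — weight by population share, not a simple average.
Σ Nₕx̄ₕ = 42152·5788.4 + 46109·16993.0 + 20241·12812.1 + 51605·4843.7 + 32519·5978.8 + 8038·5200.3 = 243992636.8 + 783530237 + 259329716.1 + 249959138.5 + 194424597.2 + 41800011.4 = 1773036337.
Divide by N: 1773036337 / 200664 = 8835.8467... → 8835.85.

8835.85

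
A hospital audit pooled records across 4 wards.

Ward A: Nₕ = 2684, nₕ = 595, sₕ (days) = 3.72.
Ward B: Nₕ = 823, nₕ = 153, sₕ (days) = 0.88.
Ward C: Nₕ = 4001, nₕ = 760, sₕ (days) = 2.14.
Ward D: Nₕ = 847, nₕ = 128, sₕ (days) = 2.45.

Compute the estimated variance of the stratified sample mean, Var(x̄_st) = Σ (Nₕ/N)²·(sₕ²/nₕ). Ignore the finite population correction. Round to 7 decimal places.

0.0043131

N = 8355. Term for each stratum: Wₕ²sₕ²/nₕ.
Var(x̄_st) = 0.0024001646 + 0.0000491112 + 0.0013818412 + 0.0004819435 = 0.0043130605 → 0.0043131.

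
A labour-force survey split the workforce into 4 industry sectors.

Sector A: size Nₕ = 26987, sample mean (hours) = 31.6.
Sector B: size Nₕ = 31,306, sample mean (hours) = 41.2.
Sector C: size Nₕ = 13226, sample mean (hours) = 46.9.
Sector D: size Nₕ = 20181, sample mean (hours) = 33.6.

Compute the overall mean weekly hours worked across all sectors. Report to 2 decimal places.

x̄_st = (Σ Nₕx̄ₕ) / (Σ Nₕ) = (26987·31.6 + 31306·41.2 + 13226·46.9 + 20181·33.6) / 91700
= 3440977.4 / 91700 = 37.5243... → 37.52.

37.52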